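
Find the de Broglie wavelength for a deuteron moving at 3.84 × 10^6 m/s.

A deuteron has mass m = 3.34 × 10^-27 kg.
5.17 × 10^-14 m

Using the de Broglie relation λ = h/(mv):

λ = h/(mv)
λ = (6.626 × 10^-34 J·s) / (3.34 × 10^-27 kg × 3.84 × 10^6 m/s)
λ = 5.17 × 10^-14 m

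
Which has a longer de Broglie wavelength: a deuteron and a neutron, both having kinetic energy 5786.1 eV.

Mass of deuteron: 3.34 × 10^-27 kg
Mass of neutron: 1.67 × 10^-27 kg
The neutron has the longer wavelength.

Using λ = h/√(2mKE):

For deuteron: λ₁ = h/√(2m₁KE) = 2.66 × 10^-13 m
For neutron: λ₂ = h/√(2m₂KE) = 3.77 × 10^-13 m

Since λ ∝ 1/√m at constant kinetic energy, the lighter particle has the longer wavelength.

The neutron has the longer de Broglie wavelength.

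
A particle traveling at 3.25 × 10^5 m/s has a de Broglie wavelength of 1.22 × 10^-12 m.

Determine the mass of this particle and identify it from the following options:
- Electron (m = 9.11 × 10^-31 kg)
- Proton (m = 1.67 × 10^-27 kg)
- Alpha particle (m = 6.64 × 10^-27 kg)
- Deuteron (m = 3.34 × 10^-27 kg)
The particle is a proton.

From λ = h/(mv), solve for mass:

m = h/(λv)
m = (6.626 × 10^-34 J·s) / (1.22 × 10^-12 m × 3.25 × 10^5 m/s)
m = 1.67 × 10^-27 kg

Comparing with the listed masses, this is closest to a proton.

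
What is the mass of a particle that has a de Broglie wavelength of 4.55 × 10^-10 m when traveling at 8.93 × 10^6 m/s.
1.63 × 10^-31 kg

From the de Broglie relation λ = h/(mv), we solve for m:

m = h/(λv)
m = (6.626 × 10^-34 J·s) / (4.55 × 10^-10 m × 8.93 × 10^6 m/s)
m = 1.63 × 10^-31 kg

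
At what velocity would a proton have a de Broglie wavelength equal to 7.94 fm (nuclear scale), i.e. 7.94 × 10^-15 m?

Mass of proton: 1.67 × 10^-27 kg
5.00 × 10^7 m/s

From λ = h/(mv), solve for v:

v = h/(mλ)
v = (6.626 × 10^-34 J·s) / (1.67 × 10^-27 kg × 7.94 × 10^-15 m)
v = 5.00 × 10^7 m/s

Note: This velocity is 16.7% of the speed of light, so relativistic corrections would be needed for a more accurate calculation.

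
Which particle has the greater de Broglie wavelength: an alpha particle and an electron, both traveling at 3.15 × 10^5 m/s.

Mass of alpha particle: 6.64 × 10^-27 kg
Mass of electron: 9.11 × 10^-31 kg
The electron has the longer wavelength.

Using λ = h/(mv), since both particles have the same velocity, the wavelength depends only on mass.

For alpha particle: λ₁ = h/(m₁v) = 3.17 × 10^-13 m
For electron: λ₂ = h/(m₂v) = 2.31 × 10^-9 m

Since λ ∝ 1/m at constant velocity, the lighter particle has the longer wavelength.

The electron has the longer de Broglie wavelength.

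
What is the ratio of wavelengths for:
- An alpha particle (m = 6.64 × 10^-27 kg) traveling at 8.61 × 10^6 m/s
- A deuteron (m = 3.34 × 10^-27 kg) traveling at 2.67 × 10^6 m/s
λ₁/λ₂ = 0.156

Using λ = h/(mv):

λ₁ = h/(m₁v₁) = 1.16 × 10^-14 m
λ₂ = h/(m₂v₂) = 7.43 × 10^-14 m

Ratio λ₁/λ₂ = (m₂v₂)/(m₁v₁)
         = (3.34 × 10^-27 kg × 2.67 × 10^6 m/s) / (6.64 × 10^-27 kg × 8.61 × 10^6 m/s)
         = 0.156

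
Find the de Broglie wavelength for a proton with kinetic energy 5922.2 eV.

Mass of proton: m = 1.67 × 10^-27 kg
3.72 × 10^-13 m

Using λ = h/√(2mKE):

First convert KE to Joules: KE = 5922.2 eV = 9.488 × 10^-16 J

λ = h/√(2mKE)
λ = (6.626 × 10^-34 J·s) / √(2 × 1.67 × 10^-27 kg × 9.488 × 10^-16 J)
λ = 3.72 × 10^-13 m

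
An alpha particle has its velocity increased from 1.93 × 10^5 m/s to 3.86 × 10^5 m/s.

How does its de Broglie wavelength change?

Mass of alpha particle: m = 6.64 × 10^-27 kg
The wavelength decreases by a factor of 2.

Using λ = h/(mv):

Initial wavelength: λ₁ = h/(mv₁) = 5.17 × 10^-13 m
Final wavelength: λ₂ = h/(mv₂) = 2.59 × 10^-13 m

Since λ ∝ 1/v, when velocity increases by a factor of 2, the wavelength decreases by a factor of 2.

λ₂/λ₁ = v₁/v₂ = 1/2

The wavelength decreases by a factor of 2.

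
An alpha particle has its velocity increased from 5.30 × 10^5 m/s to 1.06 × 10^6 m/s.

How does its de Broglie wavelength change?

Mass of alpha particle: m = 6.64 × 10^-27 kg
The wavelength decreases by a factor of 2.

Using λ = h/(mv):

Initial wavelength: λ₁ = h/(mv₁) = 1.88 × 10^-13 m
Final wavelength: λ₂ = h/(mv₂) = 9.41 × 10^-14 m

Since λ ∝ 1/v, when velocity increases by a factor of 2, the wavelength decreases by a factor of 2.

λ₂/λ₁ = v₁/v₂ = 1/2

The wavelength decreases by a factor of 2.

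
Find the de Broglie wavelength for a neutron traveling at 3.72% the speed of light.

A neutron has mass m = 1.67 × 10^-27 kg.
3.56 × 10^-14 m

Using the de Broglie relation λ = h/(mv):

v = 3.72% × c = 1.115 × 10^7 m/s

λ = h/(mv)
λ = (6.626 × 10^-34 J·s) / (1.67 × 10^-27 kg × 1.115 × 10^7 m/s)
λ = 3.56 × 10^-14 m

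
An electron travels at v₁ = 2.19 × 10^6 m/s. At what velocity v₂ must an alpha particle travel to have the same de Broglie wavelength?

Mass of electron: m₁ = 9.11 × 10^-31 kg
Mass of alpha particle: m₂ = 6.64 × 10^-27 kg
v₂ = 3.00 × 10^2 m/s

For equal de Broglie wavelengths: λ₁ = λ₂

h/(m₁v₁) = h/(m₂v₂)
m₁v₁ = m₂v₂
v₂ = v₁ · (m₁/m₂)

v₂ = 2.19 × 10^6 m/s × (9.11 × 10^-31 kg / 6.64 × 10^-27 kg)
v₂ = 3.00 × 10^2 m/s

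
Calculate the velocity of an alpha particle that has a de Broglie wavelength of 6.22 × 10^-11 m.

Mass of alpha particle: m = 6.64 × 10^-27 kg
1.60 × 10^3 m/s

From the de Broglie relation λ = h/(mv), we solve for v:

v = h/(mλ)
v = (6.626 × 10^-34 J·s) / (6.64 × 10^-27 kg × 6.22 × 10^-11 m)
v = 1.60 × 10^3 m/s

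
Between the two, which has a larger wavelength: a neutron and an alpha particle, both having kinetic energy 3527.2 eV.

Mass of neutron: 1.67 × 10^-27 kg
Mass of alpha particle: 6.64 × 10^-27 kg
The neutron has the longer wavelength.

Using λ = h/√(2mKE):

For neutron: λ₁ = h/√(2m₁KE) = 4.82 × 10^-13 m
For alpha particle: λ₂ = h/√(2m₂KE) = 2.42 × 10^-13 m

Since λ ∝ 1/√m at constant kinetic energy, the lighter particle has the longer wavelength.

The neutron has the longer de Broglie wavelength.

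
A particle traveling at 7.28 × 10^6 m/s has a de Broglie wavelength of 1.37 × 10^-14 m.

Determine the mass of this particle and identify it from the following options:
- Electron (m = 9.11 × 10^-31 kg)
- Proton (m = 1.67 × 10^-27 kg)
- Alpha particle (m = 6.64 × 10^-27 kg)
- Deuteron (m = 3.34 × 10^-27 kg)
The particle is an alpha particle.

From λ = h/(mv), solve for mass:

m = h/(λv)
m = (6.626 × 10^-34 J·s) / (1.37 × 10^-14 m × 7.28 × 10^6 m/s)
m = 6.64 × 10^-27 kg

Comparing with the listed masses, this is closest to an alpha particle.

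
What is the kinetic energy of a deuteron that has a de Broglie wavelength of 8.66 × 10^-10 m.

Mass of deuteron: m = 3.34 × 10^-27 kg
8.76 × 10^-23 J (or 5.47 × 10^-4 eV)

From λ = h/√(2mKE), we solve for KE:

λ² = h²/(2mKE)
KE = h²/(2mλ²)
KE = (6.626 × 10^-34 J·s)² / (2 × 3.34 × 10^-27 kg × (8.66 × 10^-10 m)²)
KE = 8.76 × 10^-23 J
KE = 5.47 × 10^-4 eV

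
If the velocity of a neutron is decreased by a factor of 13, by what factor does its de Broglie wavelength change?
The wavelength increases by a factor of 13.

From λ = h/(mv), the wavelength is inversely proportional to velocity:

λ ∝ 1/v

If v → v/13, then λ → 13λ

When velocity is decreased by a factor of 13, the wavelength increases by a factor of 13.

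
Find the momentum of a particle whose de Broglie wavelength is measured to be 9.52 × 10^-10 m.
6.96 × 10^-25 kg·m/s

From the de Broglie relation λ = h/p, we solve for p:

p = h/λ
p = (6.626 × 10^-34 J·s) / (9.52 × 10^-10 m)
p = 6.96 × 10^-25 kg·m/s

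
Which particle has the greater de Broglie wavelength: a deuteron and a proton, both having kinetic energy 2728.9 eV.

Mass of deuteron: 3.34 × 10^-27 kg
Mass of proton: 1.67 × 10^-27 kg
The proton has the longer wavelength.

Using λ = h/√(2mKE):

For deuteron: λ₁ = h/√(2m₁KE) = 3.88 × 10^-13 m
For proton: λ₂ = h/√(2m₂KE) = 5.48 × 10^-13 m

Since λ ∝ 1/√m at constant kinetic energy, the lighter particle has the longer wavelength.

The proton has the longer de Broglie wavelength.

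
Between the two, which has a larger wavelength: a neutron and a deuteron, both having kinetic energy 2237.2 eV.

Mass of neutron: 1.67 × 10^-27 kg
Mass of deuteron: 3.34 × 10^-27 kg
The neutron has the longer wavelength.

Using λ = h/√(2mKE):

For neutron: λ₁ = h/√(2m₁KE) = 6.06 × 10^-13 m
For deuteron: λ₂ = h/√(2m₂KE) = 4.28 × 10^-13 m

Since λ ∝ 1/√m at constant kinetic energy, the lighter particle has the longer wavelength.

The neutron has the longer de Broglie wavelength.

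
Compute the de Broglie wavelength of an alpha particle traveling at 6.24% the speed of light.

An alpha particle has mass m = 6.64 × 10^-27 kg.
5.33 × 10^-15 m

Using the de Broglie relation λ = h/(mv):

v = 6.24% × c = 1.871 × 10^7 m/s

λ = h/(mv)
λ = (6.626 × 10^-34 J·s) / (6.64 × 10^-27 kg × 1.871 × 10^7 m/s)
λ = 5.33 × 10^-15 m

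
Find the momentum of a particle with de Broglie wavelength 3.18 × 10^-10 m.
2.08 × 10^-24 kg·m/s

From the de Broglie relation λ = h/p, we solve for p:

p = h/λ
p = (6.626 × 10^-34 J·s) / (3.18 × 10^-10 m)
p = 2.08 × 10^-24 kg·m/s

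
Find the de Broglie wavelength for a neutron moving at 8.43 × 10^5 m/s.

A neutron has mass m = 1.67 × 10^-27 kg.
4.71 × 10^-13 m

Using the de Broglie relation λ = h/(mv):

λ = h/(mv)
λ = (6.626 × 10^-34 J·s) / (1.67 × 10^-27 kg × 8.43 × 10^5 m/s)
λ = 4.71 × 10^-13 m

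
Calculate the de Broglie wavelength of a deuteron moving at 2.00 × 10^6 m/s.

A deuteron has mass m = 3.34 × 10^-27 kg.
9.92 × 10^-14 m

Using the de Broglie relation λ = h/(mv):

λ = h/(mv)
λ = (6.626 × 10^-34 J·s) / (3.34 × 10^-27 kg × 2.00 × 10^6 m/s)
λ = 9.92 × 10^-14 m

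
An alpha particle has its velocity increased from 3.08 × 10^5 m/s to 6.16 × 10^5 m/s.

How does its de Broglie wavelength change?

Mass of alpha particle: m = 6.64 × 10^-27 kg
The wavelength decreases by a factor of 2.

Using λ = h/(mv):

Initial wavelength: λ₁ = h/(mv₁) = 3.24 × 10^-13 m
Final wavelength: λ₂ = h/(mv₂) = 1.62 × 10^-13 m

Since λ ∝ 1/v, when velocity increases by a factor of 2, the wavelength decreases by a factor of 2.

λ₂/λ₁ = v₁/v₂ = 1/2

The wavelength decreases by a factor of 2.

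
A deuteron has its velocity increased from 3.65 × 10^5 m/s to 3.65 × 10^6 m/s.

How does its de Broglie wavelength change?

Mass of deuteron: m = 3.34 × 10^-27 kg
The wavelength decreases by a factor of 10.

Using λ = h/(mv):

Initial wavelength: λ₁ = h/(mv₁) = 5.44 × 10^-13 m
Final wavelength: λ₂ = h/(mv₂) = 5.44 × 10^-14 m

Since λ ∝ 1/v, when velocity increases by a factor of 10, the wavelength decreases by a factor of 10.

λ₂/λ₁ = v₁/v₂ = 1/10

The wavelength decreases by a factor of 10.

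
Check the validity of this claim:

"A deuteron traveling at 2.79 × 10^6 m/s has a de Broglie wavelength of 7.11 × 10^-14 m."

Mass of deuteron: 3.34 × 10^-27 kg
True

The claim is correct.

Using λ = h/(mv):
λ = (6.626 × 10^-34 J·s) / (3.34 × 10^-27 kg × 2.79 × 10^6 m/s)
λ = 7.11 × 10^-14 m

This matches the claimed value.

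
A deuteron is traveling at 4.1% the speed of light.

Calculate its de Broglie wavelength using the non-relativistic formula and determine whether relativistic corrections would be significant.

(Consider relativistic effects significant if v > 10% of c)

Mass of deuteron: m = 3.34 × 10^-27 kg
No, relativistic corrections are not needed.

Using the non-relativistic de Broglie formula λ = h/(mv):

v = 4.1% × c = 1.229 × 10^7 m/s

λ = h/(mv)
λ = (6.626 × 10^-34 J·s) / (3.34 × 10^-27 kg × 1.229 × 10^7 m/s)
λ = 1.61 × 10^-14 m

Since v = 4.1% of c < 10% of c, relativistic corrections are NOT significant and this non-relativistic result is a good approximation.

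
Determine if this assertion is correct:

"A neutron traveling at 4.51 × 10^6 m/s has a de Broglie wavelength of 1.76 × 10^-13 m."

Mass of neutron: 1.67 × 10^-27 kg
False

The claim is incorrect.

Using λ = h/(mv):
λ = (6.626 × 10^-34 J·s) / (1.67 × 10^-27 kg × 4.51 × 10^6 m/s)
λ = 8.80 × 10^-14 m

The actual wavelength differs from the claimed 1.76 × 10^-13 m.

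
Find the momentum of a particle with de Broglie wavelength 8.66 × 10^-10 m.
7.65 × 10^-25 kg·m/s

From the de Broglie relation λ = h/p, we solve for p:

p = h/λ
p = (6.626 × 10^-34 J·s) / (8.66 × 10^-10 m)
p = 7.65 × 10^-25 kg·m/s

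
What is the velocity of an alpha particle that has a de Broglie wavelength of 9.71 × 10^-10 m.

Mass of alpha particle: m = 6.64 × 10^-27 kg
1.03 × 10^2 m/s

From the de Broglie relation λ = h/(mv), we solve for v:

v = h/(mλ)
v = (6.626 × 10^-34 J·s) / (6.64 × 10^-27 kg × 9.71 × 10^-10 m)
v = 1.03 × 10^2 m/s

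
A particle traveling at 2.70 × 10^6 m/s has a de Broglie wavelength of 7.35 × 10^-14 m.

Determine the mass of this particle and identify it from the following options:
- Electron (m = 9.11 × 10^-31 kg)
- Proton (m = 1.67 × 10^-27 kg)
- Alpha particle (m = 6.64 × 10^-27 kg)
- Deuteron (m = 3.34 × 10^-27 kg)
The particle is a deuteron.

From λ = h/(mv), solve for mass:

m = h/(λv)
m = (6.626 × 10^-34 J·s) / (7.35 × 10^-14 m × 2.70 × 10^6 m/s)
m = 3.34 × 10^-27 kg

Comparing with the listed masses, this is closest to a deuteron.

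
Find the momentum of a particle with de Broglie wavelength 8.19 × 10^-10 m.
8.09 × 10^-25 kg·m/s

From the de Broglie relation λ = h/p, we solve for p:

p = h/λ
p = (6.626 × 10^-34 J·s) / (8.19 × 10^-10 m)
p = 8.09 × 10^-25 kg·m/s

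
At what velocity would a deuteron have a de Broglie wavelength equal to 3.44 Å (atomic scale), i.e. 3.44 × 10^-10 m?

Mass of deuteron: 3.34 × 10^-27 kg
5.77 × 10^2 m/s

From λ = h/(mv), solve for v:

v = h/(mλ)
v = (6.626 × 10^-34 J·s) / (3.34 × 10^-27 kg × 3.44 × 10^-10 m)
v = 5.77 × 10^2 m/s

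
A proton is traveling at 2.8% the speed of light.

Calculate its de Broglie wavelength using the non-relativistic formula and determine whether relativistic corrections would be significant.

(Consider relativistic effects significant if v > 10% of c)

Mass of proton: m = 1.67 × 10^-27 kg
No, relativistic corrections are not needed.

Using the non-relativistic de Broglie formula λ = h/(mv):

v = 2.8% × c = 8.394 × 10^6 m/s

λ = h/(mv)
λ = (6.626 × 10^-34 J·s) / (1.67 × 10^-27 kg × 8.394 × 10^6 m/s)
λ = 4.73 × 10^-14 m

Since v = 2.8% of c < 10% of c, relativistic corrections are NOT significant and this non-relativistic result is a good approximation.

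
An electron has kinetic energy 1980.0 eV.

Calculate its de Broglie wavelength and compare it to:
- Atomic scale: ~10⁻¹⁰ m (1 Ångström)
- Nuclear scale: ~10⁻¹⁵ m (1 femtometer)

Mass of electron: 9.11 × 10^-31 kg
λ = 2.76 × 10^-11 m, which is between nuclear and atomic scales.

Using λ = h/√(2mKE):

KE = 1980.0 eV = 3.172 × 10^-16 J

λ = h/√(2mKE)
λ = (6.626 × 10^-34 J·s) / √(2 × 9.11 × 10^-31 kg × 3.172 × 10^-16 J)
λ = 2.76 × 10^-11 m

Comparison:
- Atomic scale (10⁻¹⁰ m): λ is 0.28× this size
- Nuclear scale (10⁻¹⁵ m): λ is 2.8e+04× this size

The wavelength is between nuclear and atomic scales.

This wavelength is appropriate for probing atomic structure but too large for nuclear physics experiments.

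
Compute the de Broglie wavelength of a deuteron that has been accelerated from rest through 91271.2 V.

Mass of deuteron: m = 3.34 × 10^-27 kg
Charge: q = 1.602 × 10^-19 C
6.70 × 10^-14 m

When a particle is accelerated through voltage V, it gains kinetic energy KE = qV.

The de Broglie wavelength is then λ = h/√(2mqV):

λ = h/√(2mqV)
λ = (6.626 × 10^-34 J·s) / √(2 × 3.34 × 10^-27 kg × 1.602 × 10^-19 C × 91271.2 V)
λ = 6.70 × 10^-14 m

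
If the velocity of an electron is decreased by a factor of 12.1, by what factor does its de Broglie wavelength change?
The wavelength increases by a factor of 12.1.

From λ = h/(mv), the wavelength is inversely proportional to velocity:

λ ∝ 1/v

If v → v/12.1, then λ → 12.1λ

When velocity is decreased by a factor of 12.1, the wavelength increases by a factor of 12.1.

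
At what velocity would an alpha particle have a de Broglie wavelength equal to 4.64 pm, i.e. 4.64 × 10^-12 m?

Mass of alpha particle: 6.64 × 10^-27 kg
2.15 × 10^4 m/s

From λ = h/(mv), solve for v:

v = h/(mλ)
v = (6.626 × 10^-34 J·s) / (6.64 × 10^-27 kg × 4.64 × 10^-12 m)
v = 2.15 × 10^4 m/s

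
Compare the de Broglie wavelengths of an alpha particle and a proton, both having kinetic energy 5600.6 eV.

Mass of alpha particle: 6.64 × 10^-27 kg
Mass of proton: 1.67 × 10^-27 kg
The proton has the longer wavelength.

Using λ = h/√(2mKE):

For alpha particle: λ₁ = h/√(2m₁KE) = 1.92 × 10^-13 m
For proton: λ₂ = h/√(2m₂KE) = 3.83 × 10^-13 m

Since λ ∝ 1/√m at constant kinetic energy, the lighter particle has the longer wavelength.

The proton has the longer de Broglie wavelength.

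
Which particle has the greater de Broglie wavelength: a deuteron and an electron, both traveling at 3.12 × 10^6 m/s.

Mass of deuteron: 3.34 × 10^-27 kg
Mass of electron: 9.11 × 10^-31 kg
The electron has the longer wavelength.

Using λ = h/(mv), since both particles have the same velocity, the wavelength depends only on mass.

For deuteron: λ₁ = h/(m₁v) = 6.36 × 10^-14 m
For electron: λ₂ = h/(m₂v) = 2.33 × 10^-10 m

Since λ ∝ 1/m at constant velocity, the lighter particle has the longer wavelength.

The electron has the longer de Broglie wavelength.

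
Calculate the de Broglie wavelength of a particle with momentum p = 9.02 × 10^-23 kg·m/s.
7.35 × 10^-12 m

Using the de Broglie relation λ = h/p:

λ = h/p
λ = (6.626 × 10^-34 J·s) / (9.02 × 10^-23 kg·m/s)
λ = 7.35 × 10^-12 m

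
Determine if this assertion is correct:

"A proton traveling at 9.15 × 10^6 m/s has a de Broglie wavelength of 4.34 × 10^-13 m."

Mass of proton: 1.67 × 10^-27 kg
False

The claim is incorrect.

Using λ = h/(mv):
λ = (6.626 × 10^-34 J·s) / (1.67 × 10^-27 kg × 9.15 × 10^6 m/s)
λ = 4.34 × 10^-14 m

The actual wavelength differs from the claimed 4.34 × 10^-13 m.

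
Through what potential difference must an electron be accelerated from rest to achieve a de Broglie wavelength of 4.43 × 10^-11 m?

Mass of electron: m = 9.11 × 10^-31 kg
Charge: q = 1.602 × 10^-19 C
766 V

From λ = h/√(2mqV), we solve for V:

λ² = h²/(2mqV)
V = h²/(2mqλ²)
V = (6.626 × 10^-34 J·s)² / (2 × 9.11 × 10^-31 kg × 1.602 × 10^-19 C × (4.43 × 10^-11 m)²)
V = 766 V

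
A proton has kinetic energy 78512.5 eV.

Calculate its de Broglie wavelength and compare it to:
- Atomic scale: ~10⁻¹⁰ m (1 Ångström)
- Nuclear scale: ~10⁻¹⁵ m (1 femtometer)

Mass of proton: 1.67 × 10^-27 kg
λ = 1.02 × 10^-13 m, which is between nuclear and atomic scales.

Using λ = h/√(2mKE):

KE = 78512.5 eV = 1.258 × 10^-14 J

λ = h/√(2mKE)
λ = (6.626 × 10^-34 J·s) / √(2 × 1.67 × 10^-27 kg × 1.258 × 10^-14 J)
λ = 1.02 × 10^-13 m

Comparison:
- Atomic scale (10⁻¹⁰ m): λ is 0.001× this size
- Nuclear scale (10⁻¹⁵ m): λ is 1e+02× this size

The wavelength is between nuclear and atomic scales.

This wavelength is appropriate for probing atomic structure but too large for nuclear physics experiments.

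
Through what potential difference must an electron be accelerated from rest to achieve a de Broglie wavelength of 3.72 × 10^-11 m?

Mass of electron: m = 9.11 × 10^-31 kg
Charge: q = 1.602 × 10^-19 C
1.09 × 10^3 V

From λ = h/√(2mqV), we solve for V:

λ² = h²/(2mqV)
V = h²/(2mqλ²)
V = (6.626 × 10^-34 J·s)² / (2 × 9.11 × 10^-31 kg × 1.602 × 10^-19 C × (3.72 × 10^-11 m)²)
V = 1.09 × 10^3 V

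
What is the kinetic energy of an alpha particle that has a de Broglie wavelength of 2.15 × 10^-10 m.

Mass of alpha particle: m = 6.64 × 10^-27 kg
7.15 × 10^-22 J (or 4.46 × 10^-3 eV)

From λ = h/√(2mKE), we solve for KE:

λ² = h²/(2mKE)
KE = h²/(2mλ²)
KE = (6.626 × 10^-34 J·s)² / (2 × 6.64 × 10^-27 kg × (2.15 × 10^-10 m)²)
KE = 7.15 × 10^-22 J
KE = 4.46 × 10^-3 eV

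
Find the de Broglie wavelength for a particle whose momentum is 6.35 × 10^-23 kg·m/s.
1.04 × 10^-11 m

Using the de Broglie relation λ = h/p:

λ = h/p
λ = (6.626 × 10^-34 J·s) / (6.35 × 10^-23 kg·m/s)
λ = 1.04 × 10^-11 m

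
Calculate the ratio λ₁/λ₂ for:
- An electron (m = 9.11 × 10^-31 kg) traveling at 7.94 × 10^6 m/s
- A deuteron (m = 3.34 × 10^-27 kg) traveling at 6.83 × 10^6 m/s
λ₁/λ₂ = 3.15 × 10^3

Using λ = h/(mv):

λ₁ = h/(m₁v₁) = 9.16 × 10^-11 m
λ₂ = h/(m₂v₂) = 2.90 × 10^-14 m

Ratio λ₁/λ₂ = (m₂v₂)/(m₁v₁)
         = (3.34 × 10^-27 kg × 6.83 × 10^6 m/s) / (9.11 × 10^-31 kg × 7.94 × 10^6 m/s)
         = 3.15 × 10^3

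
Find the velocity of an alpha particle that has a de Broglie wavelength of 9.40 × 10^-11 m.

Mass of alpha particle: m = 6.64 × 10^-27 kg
1.06 × 10^3 m/s

From the de Broglie relation λ = h/(mv), we solve for v:

v = h/(mλ)
v = (6.626 × 10^-34 J·s) / (6.64 × 10^-27 kg × 9.40 × 10^-11 m)
v = 1.06 × 10^3 m/s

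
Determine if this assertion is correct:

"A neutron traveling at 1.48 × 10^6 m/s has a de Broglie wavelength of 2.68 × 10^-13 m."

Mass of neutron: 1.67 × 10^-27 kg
True

The claim is correct.

Using λ = h/(mv):
λ = (6.626 × 10^-34 J·s) / (1.67 × 10^-27 kg × 1.48 × 10^6 m/s)
λ = 2.68 × 10^-13 m

This matches the claimed value.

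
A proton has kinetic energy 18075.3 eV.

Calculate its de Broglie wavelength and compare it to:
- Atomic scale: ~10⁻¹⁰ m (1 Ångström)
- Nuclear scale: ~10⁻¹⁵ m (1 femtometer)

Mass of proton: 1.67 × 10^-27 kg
λ = 2.13 × 10^-13 m, which is between nuclear and atomic scales.

Using λ = h/√(2mKE):

KE = 18075.3 eV = 2.896 × 10^-15 J

λ = h/√(2mKE)
λ = (6.626 × 10^-34 J·s) / √(2 × 1.67 × 10^-27 kg × 2.896 × 10^-15 J)
λ = 2.13 × 10^-13 m

Comparison:
- Atomic scale (10⁻¹⁰ m): λ is 0.0021× this size
- Nuclear scale (10⁻¹⁵ m): λ is 2.1e+02× this size

The wavelength is between nuclear and atomic scales.

This wavelength is appropriate for probing atomic structure but too large for nuclear physics experiments.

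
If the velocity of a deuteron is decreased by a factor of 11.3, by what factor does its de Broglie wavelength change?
The wavelength increases by a factor of 11.3.

From λ = h/(mv), the wavelength is inversely proportional to velocity:

λ ∝ 1/v

If v → v/11.3, then λ → 11.3λ

When velocity is decreased by a factor of 11.3, the wavelength increases by a factor of 11.3.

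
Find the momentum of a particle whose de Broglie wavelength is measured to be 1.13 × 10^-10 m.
5.86 × 10^-24 kg·m/s

From the de Broglie relation λ = h/p, we solve for p:

p = h/λ
p = (6.626 × 10^-34 J·s) / (1.13 × 10^-10 m)
p = 5.86 × 10^-24 kg·m/s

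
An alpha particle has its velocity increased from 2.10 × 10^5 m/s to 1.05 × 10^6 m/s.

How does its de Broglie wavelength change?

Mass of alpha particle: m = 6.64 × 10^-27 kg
The wavelength decreases by a factor of 5.

Using λ = h/(mv):

Initial wavelength: λ₁ = h/(mv₁) = 4.75 × 10^-13 m
Final wavelength: λ₂ = h/(mv₂) = 9.50 × 10^-14 m

Since λ ∝ 1/v, when velocity increases by a factor of 5, the wavelength decreases by a factor of 5.

λ₂/λ₁ = v₁/v₂ = 1/5

The wavelength decreases by a factor of 5.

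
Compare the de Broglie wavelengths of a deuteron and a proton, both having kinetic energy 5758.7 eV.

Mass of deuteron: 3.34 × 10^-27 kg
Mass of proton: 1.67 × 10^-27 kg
The proton has the longer wavelength.

Using λ = h/√(2mKE):

For deuteron: λ₁ = h/√(2m₁KE) = 2.67 × 10^-13 m
For proton: λ₂ = h/√(2m₂KE) = 3.77 × 10^-13 m

Since λ ∝ 1/√m at constant kinetic energy, the lighter particle has the longer wavelength.

The proton has the longer de Broglie wavelength.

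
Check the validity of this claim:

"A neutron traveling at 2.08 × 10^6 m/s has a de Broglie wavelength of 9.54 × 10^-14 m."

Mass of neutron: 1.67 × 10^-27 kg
False

The claim is incorrect.

Using λ = h/(mv):
λ = (6.626 × 10^-34 J·s) / (1.67 × 10^-27 kg × 2.08 × 10^6 m/s)
λ = 1.91 × 10^-13 m

The actual wavelength differs from the claimed 9.54 × 10^-14 m.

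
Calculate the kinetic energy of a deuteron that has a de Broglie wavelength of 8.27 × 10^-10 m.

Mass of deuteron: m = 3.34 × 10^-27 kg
9.61 × 10^-23 J (or 6.00 × 10^-4 eV)

From λ = h/√(2mKE), we solve for KE:

λ² = h²/(2mKE)
KE = h²/(2mλ²)
KE = (6.626 × 10^-34 J·s)² / (2 × 3.34 × 10^-27 kg × (8.27 × 10^-10 m)²)
KE = 9.61 × 10^-23 J
KE = 6.00 × 10^-4 eV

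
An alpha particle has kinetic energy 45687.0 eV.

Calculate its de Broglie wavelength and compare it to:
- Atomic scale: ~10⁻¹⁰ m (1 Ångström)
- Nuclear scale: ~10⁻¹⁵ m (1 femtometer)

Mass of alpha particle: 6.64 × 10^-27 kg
λ = 6.72 × 10^-14 m, which is between nuclear and atomic scales.

Using λ = h/√(2mKE):

KE = 45687.0 eV = 7.320 × 10^-15 J

λ = h/√(2mKE)
λ = (6.626 × 10^-34 J·s) / √(2 × 6.64 × 10^-27 kg × 7.320 × 10^-15 J)
λ = 6.72 × 10^-14 m

Comparison:
- Atomic scale (10⁻¹⁰ m): λ is 0.00067× this size
- Nuclear scale (10⁻¹⁵ m): λ is 67× this size

The wavelength is between nuclear and atomic scales.

This wavelength is appropriate for probing atomic structure but too large for nuclear physics experiments.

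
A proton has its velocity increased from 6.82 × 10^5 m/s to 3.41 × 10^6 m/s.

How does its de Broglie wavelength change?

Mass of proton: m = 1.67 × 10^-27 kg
The wavelength decreases by a factor of 5.

Using λ = h/(mv):

Initial wavelength: λ₁ = h/(mv₁) = 5.82 × 10^-13 m
Final wavelength: λ₂ = h/(mv₂) = 1.16 × 10^-13 m

Since λ ∝ 1/v, when velocity increases by a factor of 5, the wavelength decreases by a factor of 5.

λ₂/λ₁ = v₁/v₂ = 1/5

The wavelength decreases by a factor of 5.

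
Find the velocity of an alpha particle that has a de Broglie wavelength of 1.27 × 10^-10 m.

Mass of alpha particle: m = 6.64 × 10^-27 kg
7.86 × 10^2 m/s

From the de Broglie relation λ = h/(mv), we solve for v:

v = h/(mλ)
v = (6.626 × 10^-34 J·s) / (6.64 × 10^-27 kg × 1.27 × 10^-10 m)
v = 7.86 × 10^2 m/s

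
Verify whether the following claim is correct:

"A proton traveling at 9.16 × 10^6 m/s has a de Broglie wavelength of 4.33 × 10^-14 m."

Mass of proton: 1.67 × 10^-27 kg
True

The claim is correct.

Using λ = h/(mv):
λ = (6.626 × 10^-34 J·s) / (1.67 × 10^-27 kg × 9.16 × 10^6 m/s)
λ = 4.33 × 10^-14 m

This matches the claimed value.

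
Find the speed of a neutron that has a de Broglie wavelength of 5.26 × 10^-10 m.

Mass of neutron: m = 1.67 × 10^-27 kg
7.54 × 10^2 m/s

From the de Broglie relation λ = h/(mv), we solve for v:

v = h/(mλ)
v = (6.626 × 10^-34 J·s) / (1.67 × 10^-27 kg × 5.26 × 10^-10 m)
v = 7.54 × 10^2 m/s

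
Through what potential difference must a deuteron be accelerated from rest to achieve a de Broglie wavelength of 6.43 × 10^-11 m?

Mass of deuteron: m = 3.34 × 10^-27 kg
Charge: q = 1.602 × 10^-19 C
9.92 × 10^-2 V

From λ = h/√(2mqV), we solve for V:

λ² = h²/(2mqV)
V = h²/(2mqλ²)
V = (6.626 × 10^-34 J·s)² / (2 × 3.34 × 10^-27 kg × 1.602 × 10^-19 C × (6.43 × 10^-11 m)²)
V = 9.92 × 10^-2 V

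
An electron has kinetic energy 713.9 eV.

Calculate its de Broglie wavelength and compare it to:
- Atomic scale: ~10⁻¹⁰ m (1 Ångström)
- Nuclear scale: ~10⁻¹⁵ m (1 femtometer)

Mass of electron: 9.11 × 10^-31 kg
λ = 4.59 × 10^-11 m, which is between nuclear and atomic scales.

Using λ = h/√(2mKE):

KE = 713.9 eV = 1.144 × 10^-16 J

λ = h/√(2mKE)
λ = (6.626 × 10^-34 J·s) / √(2 × 9.11 × 10^-31 kg × 1.144 × 10^-16 J)
λ = 4.59 × 10^-11 m

Comparison:
- Atomic scale (10⁻¹⁰ m): λ is 0.46× this size
- Nuclear scale (10⁻¹⁵ m): λ is 4.6e+04× this size

The wavelength is between nuclear and atomic scales.

This wavelength is appropriate for probing atomic structure but too large for nuclear physics experiments.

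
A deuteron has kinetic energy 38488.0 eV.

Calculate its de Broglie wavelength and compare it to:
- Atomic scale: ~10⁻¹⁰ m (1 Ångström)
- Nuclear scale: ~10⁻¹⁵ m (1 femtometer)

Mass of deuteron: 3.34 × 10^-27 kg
λ = 1.03 × 10^-13 m, which is between nuclear and atomic scales.

Using λ = h/√(2mKE):

KE = 38488.0 eV = 6.166 × 10^-15 J

λ = h/√(2mKE)
λ = (6.626 × 10^-34 J·s) / √(2 × 3.34 × 10^-27 kg × 6.166 × 10^-15 J)
λ = 1.03 × 10^-13 m

Comparison:
- Atomic scale (10⁻¹⁰ m): λ is 0.001× this size
- Nuclear scale (10⁻¹⁵ m): λ is 1e+02× this size

The wavelength is between nuclear and atomic scales.

This wavelength is appropriate for probing atomic structure but too large for nuclear physics experiments.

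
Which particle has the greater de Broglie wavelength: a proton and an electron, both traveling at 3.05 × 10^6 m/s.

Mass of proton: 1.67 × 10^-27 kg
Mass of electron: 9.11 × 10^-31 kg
The electron has the longer wavelength.

Using λ = h/(mv), since both particles have the same velocity, the wavelength depends only on mass.

For proton: λ₁ = h/(m₁v) = 1.30 × 10^-13 m
For electron: λ₂ = h/(m₂v) = 2.38 × 10^-10 m

Since λ ∝ 1/m at constant velocity, the lighter particle has the longer wavelength.

The electron has the longer de Broglie wavelength.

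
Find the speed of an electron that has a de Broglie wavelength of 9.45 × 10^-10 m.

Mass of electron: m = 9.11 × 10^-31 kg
7.70 × 10^5 m/s

From the de Broglie relation λ = h/(mv), we solve for v:

v = h/(mλ)
v = (6.626 × 10^-34 J·s) / (9.11 × 10^-31 kg × 9.45 × 10^-10 m)
v = 7.70 × 10^5 m/s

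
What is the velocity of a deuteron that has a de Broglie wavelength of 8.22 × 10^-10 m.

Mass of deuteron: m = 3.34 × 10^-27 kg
2.41 × 10^2 m/s

From the de Broglie relation λ = h/(mv), we solve for v:

v = h/(mλ)
v = (6.626 × 10^-34 J·s) / (3.34 × 10^-27 kg × 8.22 × 10^-10 m)
v = 2.41 × 10^2 m/s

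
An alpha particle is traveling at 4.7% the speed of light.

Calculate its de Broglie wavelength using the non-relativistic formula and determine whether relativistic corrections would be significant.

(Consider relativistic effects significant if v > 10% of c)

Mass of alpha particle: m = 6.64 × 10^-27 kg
No, relativistic corrections are not needed.

Using the non-relativistic de Broglie formula λ = h/(mv):

v = 4.7% × c = 1.409 × 10^7 m/s

λ = h/(mv)
λ = (6.626 × 10^-34 J·s) / (6.64 × 10^-27 kg × 1.409 × 10^7 m/s)
λ = 7.08 × 10^-15 m

Since v = 4.7% of c < 10% of c, relativistic corrections are NOT significant and this non-relativistic result is a good approximation.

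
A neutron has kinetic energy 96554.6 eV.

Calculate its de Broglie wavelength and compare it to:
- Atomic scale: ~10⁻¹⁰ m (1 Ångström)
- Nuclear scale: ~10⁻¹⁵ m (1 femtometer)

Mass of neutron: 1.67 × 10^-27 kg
λ = 9.22 × 10^-14 m, which is between nuclear and atomic scales.

Using λ = h/√(2mKE):

KE = 96554.6 eV = 1.547 × 10^-14 J

λ = h/√(2mKE)
λ = (6.626 × 10^-34 J·s) / √(2 × 1.67 × 10^-27 kg × 1.547 × 10^-14 J)
λ = 9.22 × 10^-14 m

Comparison:
- Atomic scale (10⁻¹⁰ m): λ is 0.00092× this size
- Nuclear scale (10⁻¹⁵ m): λ is 92× this size

The wavelength is between nuclear and atomic scales.

This wavelength is appropriate for probing atomic structure but too large for nuclear physics experiments.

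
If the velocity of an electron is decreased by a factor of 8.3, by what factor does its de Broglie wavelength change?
The wavelength increases by a factor of 8.3.

From λ = h/(mv), the wavelength is inversely proportional to velocity:

λ ∝ 1/v

If v → v/8.3, then λ → 8.3λ

When velocity is decreased by a factor of 8.3, the wavelength increases by a factor of 8.3.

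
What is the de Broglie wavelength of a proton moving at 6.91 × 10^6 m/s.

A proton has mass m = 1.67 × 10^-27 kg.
5.74 × 10^-14 m

Using the de Broglie relation λ = h/(mv):

λ = h/(mv)
λ = (6.626 × 10^-34 J·s) / (1.67 × 10^-27 kg × 6.91 × 10^6 m/s)
λ = 5.74 × 10^-14 m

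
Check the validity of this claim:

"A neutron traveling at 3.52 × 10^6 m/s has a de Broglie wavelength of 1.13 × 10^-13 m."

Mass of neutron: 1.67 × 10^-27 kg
True

The claim is correct.

Using λ = h/(mv):
λ = (6.626 × 10^-34 J·s) / (1.67 × 10^-27 kg × 3.52 × 10^6 m/s)
λ = 1.13 × 10^-13 m

This matches the claimed value.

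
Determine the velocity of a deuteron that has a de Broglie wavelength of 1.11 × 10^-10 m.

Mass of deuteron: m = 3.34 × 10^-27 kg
1.79 × 10^3 m/s

From the de Broglie relation λ = h/(mv), we solve for v:

v = h/(mλ)
v = (6.626 × 10^-34 J·s) / (3.34 × 10^-27 kg × 1.11 × 10^-10 m)
v = 1.79 × 10^3 m/s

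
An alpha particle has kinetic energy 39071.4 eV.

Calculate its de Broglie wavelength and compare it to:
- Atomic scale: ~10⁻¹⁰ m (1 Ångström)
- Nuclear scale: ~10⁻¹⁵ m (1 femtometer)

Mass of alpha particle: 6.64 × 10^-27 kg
λ = 7.27 × 10^-14 m, which is between nuclear and atomic scales.

Using λ = h/√(2mKE):

KE = 39071.4 eV = 6.260 × 10^-15 J

λ = h/√(2mKE)
λ = (6.626 × 10^-34 J·s) / √(2 × 6.64 × 10^-27 kg × 6.260 × 10^-15 J)
λ = 7.27 × 10^-14 m

Comparison:
- Atomic scale (10⁻¹⁰ m): λ is 0.00073× this size
- Nuclear scale (10⁻¹⁵ m): λ is 73× this size

The wavelength is between nuclear and atomic scales.

This wavelength is appropriate for probing atomic structure but too large for nuclear physics experiments.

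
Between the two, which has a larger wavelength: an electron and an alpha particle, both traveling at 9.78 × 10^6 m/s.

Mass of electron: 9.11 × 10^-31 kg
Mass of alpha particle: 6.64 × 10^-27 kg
The electron has the longer wavelength.

Using λ = h/(mv), since both particles have the same velocity, the wavelength depends only on mass.

For electron: λ₁ = h/(m₁v) = 7.44 × 10^-11 m
For alpha particle: λ₂ = h/(m₂v) = 1.02 × 10^-14 m

Since λ ∝ 1/m at constant velocity, the lighter particle has the longer wavelength.

The electron has the longer de Broglie wavelength.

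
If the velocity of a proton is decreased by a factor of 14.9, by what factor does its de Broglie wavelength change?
The wavelength increases by a factor of 14.9.

From λ = h/(mv), the wavelength is inversely proportional to velocity:

λ ∝ 1/v

If v → v/14.9, then λ → 14.9λ

When velocity is decreased by a factor of 14.9, the wavelength increases by a factor of 14.9.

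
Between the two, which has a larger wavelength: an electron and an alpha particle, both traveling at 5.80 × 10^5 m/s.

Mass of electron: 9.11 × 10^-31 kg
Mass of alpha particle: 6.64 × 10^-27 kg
The electron has the longer wavelength.

Using λ = h/(mv), since both particles have the same velocity, the wavelength depends only on mass.

For electron: λ₁ = h/(m₁v) = 1.25 × 10^-9 m
For alpha particle: λ₂ = h/(m₂v) = 1.72 × 10^-13 m

Since λ ∝ 1/m at constant velocity, the lighter particle has the longer wavelength.

The electron has the longer de Broglie wavelength.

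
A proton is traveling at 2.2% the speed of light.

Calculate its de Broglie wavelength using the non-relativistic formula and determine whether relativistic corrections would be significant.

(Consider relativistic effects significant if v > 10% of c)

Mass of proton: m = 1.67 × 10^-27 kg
No, relativistic corrections are not needed.

Using the non-relativistic de Broglie formula λ = h/(mv):

v = 2.2% × c = 6.595 × 10^6 m/s

λ = h/(mv)
λ = (6.626 × 10^-34 J·s) / (1.67 × 10^-27 kg × 6.595 × 10^6 m/s)
λ = 6.02 × 10^-14 m

Since v = 2.2% of c < 10% of c, relativistic corrections are NOT significant and this non-relativistic result is a good approximation.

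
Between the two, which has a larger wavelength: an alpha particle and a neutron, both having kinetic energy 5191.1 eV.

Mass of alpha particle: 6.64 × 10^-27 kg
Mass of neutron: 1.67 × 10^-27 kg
The neutron has the longer wavelength.

Using λ = h/√(2mKE):

For alpha particle: λ₁ = h/√(2m₁KE) = 1.99 × 10^-13 m
For neutron: λ₂ = h/√(2m₂KE) = 3.98 × 10^-13 m

Since λ ∝ 1/√m at constant kinetic energy, the lighter particle has the longer wavelength.

The neutron has the longer de Broglie wavelength.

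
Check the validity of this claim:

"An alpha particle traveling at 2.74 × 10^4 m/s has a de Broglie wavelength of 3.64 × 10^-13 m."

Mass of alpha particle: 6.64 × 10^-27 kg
False

The claim is incorrect.

Using λ = h/(mv):
λ = (6.626 × 10^-34 J·s) / (6.64 × 10^-27 kg × 2.74 × 10^4 m/s)
λ = 3.64 × 10^-12 m

The actual wavelength differs from the claimed 3.64 × 10^-13 m.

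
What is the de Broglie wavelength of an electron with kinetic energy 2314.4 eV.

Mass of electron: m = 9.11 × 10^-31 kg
2.55 × 10^-11 m

Using λ = h/√(2mKE):

First convert KE to Joules: KE = 2314.4 eV = 3.708 × 10^-16 J

λ = h/√(2mKE)
λ = (6.626 × 10^-34 J·s) / √(2 × 9.11 × 10^-31 kg × 3.708 × 10^-16 J)
λ = 2.55 × 10^-11 m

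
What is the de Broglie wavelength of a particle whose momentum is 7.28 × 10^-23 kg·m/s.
9.10 × 10^-12 m

Using the de Broglie relation λ = h/p:

λ = h/p
λ = (6.626 × 10^-34 J·s) / (7.28 × 10^-23 kg·m/s)
λ = 9.10 × 10^-12 m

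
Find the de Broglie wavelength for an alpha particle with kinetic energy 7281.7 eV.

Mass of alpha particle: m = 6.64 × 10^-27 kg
1.68 × 10^-13 m

Using λ = h/√(2mKE):

First convert KE to Joules: KE = 7281.7 eV = 1.167 × 10^-15 J

λ = h/√(2mKE)
λ = (6.626 × 10^-34 J·s) / √(2 × 6.64 × 10^-27 kg × 1.167 × 10^-15 J)
λ = 1.68 × 10^-13 m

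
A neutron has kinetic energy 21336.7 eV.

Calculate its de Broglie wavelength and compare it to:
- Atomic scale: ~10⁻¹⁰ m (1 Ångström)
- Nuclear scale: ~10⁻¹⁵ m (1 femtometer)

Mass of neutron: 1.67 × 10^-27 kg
λ = 1.96 × 10^-13 m, which is between nuclear and atomic scales.

Using λ = h/√(2mKE):

KE = 21336.7 eV = 3.419 × 10^-15 J

λ = h/√(2mKE)
λ = (6.626 × 10^-34 J·s) / √(2 × 1.67 × 10^-27 kg × 3.419 × 10^-15 J)
λ = 1.96 × 10^-13 m

Comparison:
- Atomic scale (10⁻¹⁰ m): λ is 0.002× this size
- Nuclear scale (10⁻¹⁵ m): λ is 2e+02× this size

The wavelength is between nuclear and atomic scales.

This wavelength is appropriate for probing atomic structure but too large for nuclear physics experiments.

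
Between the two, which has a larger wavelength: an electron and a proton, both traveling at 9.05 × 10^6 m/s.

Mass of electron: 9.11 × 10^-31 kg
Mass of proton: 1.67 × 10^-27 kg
The electron has the longer wavelength.

Using λ = h/(mv), since both particles have the same velocity, the wavelength depends only on mass.

For electron: λ₁ = h/(m₁v) = 8.04 × 10^-11 m
For proton: λ₂ = h/(m₂v) = 4.38 × 10^-14 m

Since λ ∝ 1/m at constant velocity, the lighter particle has the longer wavelength.

The electron has the longer de Broglie wavelength.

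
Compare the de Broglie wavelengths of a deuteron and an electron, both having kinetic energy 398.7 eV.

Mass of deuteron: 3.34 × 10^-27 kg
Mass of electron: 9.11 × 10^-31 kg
The electron has the longer wavelength.

Using λ = h/√(2mKE):

For deuteron: λ₁ = h/√(2m₁KE) = 1.01 × 10^-12 m
For electron: λ₂ = h/√(2m₂KE) = 6.14 × 10^-11 m

Since λ ∝ 1/√m at constant kinetic energy, the lighter particle has the longer wavelength.

The electron has the longer de Broglie wavelength.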